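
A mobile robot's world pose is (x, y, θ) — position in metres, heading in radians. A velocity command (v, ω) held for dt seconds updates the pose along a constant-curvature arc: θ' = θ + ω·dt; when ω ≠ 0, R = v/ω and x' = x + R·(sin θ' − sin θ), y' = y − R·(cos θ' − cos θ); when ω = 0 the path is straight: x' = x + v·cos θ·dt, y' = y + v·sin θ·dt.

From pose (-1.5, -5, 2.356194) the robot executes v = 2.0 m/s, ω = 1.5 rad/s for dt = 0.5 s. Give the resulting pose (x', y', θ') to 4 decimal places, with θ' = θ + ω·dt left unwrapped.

(-2.3956, -4.6103, 3.1062)

θ' = 2.3562 + 1.5·0.5 = 3.1062
R = v/ω = 2.0/1.5 = 1.3333
x' = -1.5 + 1.3333·(sin 3.1062 − sin 2.3562) = -2.3956
y' = -5 − 1.3333·(cos 3.1062 − cos 2.3562) = -4.6103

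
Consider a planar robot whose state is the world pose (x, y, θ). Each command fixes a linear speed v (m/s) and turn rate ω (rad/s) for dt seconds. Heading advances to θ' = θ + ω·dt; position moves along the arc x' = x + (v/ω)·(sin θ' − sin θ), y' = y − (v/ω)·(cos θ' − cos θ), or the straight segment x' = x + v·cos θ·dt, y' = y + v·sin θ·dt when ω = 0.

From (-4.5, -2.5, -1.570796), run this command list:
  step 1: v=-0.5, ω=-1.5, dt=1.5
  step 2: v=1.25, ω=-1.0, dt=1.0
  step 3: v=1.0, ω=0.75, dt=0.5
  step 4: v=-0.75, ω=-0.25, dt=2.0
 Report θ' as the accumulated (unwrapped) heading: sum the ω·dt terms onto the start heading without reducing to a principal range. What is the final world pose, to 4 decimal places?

(-4.4294, -2.1215, -4.9458)

step 1: θ'=-3.8208 (R=0.3333) → pose (-3.9573, -2.2406, -3.8208)
step 2: θ'=-4.8208 (R=-1.2500) → pose (-4.4147, -1.1328, -4.8208)
step 3: θ'=-4.4458 (R=1.3333) → pose (-4.4540, -0.6373, -4.4458)
step 4: θ'=-4.9458 (R=3.0000) → pose (-4.4294, -2.1215, -4.9458)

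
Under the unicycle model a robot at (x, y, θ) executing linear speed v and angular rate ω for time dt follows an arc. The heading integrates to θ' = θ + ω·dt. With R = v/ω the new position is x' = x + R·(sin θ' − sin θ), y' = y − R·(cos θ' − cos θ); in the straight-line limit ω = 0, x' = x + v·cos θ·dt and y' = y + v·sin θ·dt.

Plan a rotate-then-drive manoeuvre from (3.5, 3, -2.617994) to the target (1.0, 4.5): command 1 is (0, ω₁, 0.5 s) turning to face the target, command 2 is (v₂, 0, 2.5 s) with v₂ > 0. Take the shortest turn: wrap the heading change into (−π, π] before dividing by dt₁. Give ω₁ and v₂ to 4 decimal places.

heading to target = atan2(4.5−3, 1−3.5) = 2.6012
Δθ = wrap(2.6012 − -2.6180) = -1.0640; ω₁ = Δθ/dt₁ = -2.1280
distance = √((1−3.5)² + (4.5−3)²) = 2.9155; v₂ = distance/dt₂ = 1.1662

ω₁ = -2.1280, v₂ = 1.1662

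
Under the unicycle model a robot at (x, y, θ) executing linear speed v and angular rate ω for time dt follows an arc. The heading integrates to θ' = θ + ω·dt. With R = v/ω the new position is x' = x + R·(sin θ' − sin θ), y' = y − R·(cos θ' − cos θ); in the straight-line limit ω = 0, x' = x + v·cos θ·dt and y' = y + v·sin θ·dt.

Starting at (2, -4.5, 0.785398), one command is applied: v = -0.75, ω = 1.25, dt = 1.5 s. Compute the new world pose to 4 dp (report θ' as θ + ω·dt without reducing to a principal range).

(2.1466, -5.4561, 2.6604)

θ' = 0.7854 + 1.25·1.5 = 2.6604
R = v/ω = -0.75/1.25 = -0.6000
x' = 2 + -0.6000·(sin 2.6604 − sin 0.7854) = 2.1466
y' = -4.5 − -0.6000·(cos 2.6604 − cos 0.7854) = -5.4561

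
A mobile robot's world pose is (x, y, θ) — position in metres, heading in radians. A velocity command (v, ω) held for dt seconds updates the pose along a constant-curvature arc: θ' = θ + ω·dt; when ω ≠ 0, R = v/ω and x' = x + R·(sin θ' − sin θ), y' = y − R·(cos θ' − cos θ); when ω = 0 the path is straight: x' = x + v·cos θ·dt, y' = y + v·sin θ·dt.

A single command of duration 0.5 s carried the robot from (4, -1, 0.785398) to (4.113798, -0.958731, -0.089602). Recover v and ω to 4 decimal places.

Δθ = -0.089602 − 0.785398 = -0.875000
ω = Δθ/dt = -0.875000/0.5 = -1.7500
R = Δx/(sin θ' − sin θ) = -0.1429
v = R·ω = -0.1429·-1.7500 = 0.2500

v = 0.2500, ω = -1.7500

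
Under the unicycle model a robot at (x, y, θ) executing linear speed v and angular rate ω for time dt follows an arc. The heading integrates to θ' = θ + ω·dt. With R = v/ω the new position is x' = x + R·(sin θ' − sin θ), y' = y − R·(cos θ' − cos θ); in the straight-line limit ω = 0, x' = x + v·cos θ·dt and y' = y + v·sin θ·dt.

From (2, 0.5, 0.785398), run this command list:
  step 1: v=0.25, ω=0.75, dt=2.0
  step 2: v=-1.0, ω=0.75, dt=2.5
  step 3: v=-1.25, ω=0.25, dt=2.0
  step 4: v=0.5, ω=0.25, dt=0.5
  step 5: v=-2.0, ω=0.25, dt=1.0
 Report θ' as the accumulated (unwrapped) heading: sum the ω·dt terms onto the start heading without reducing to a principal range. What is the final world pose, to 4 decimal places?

step 1: θ'=2.2854 (R=0.3333) → pose (2.0161, 0.9541, 2.2854)
step 2: θ'=4.1604 (R=-1.3333) → pose (4.1585, 1.1287, 4.1604)
step 3: θ'=4.6604 (R=-5.0000) → pose (4.8944, 3.4908, 4.6604)
step 4: θ'=4.7854 (R=2.0000) → pose (4.8970, 3.2410, 4.7854)
step 5: θ'=5.0354 (R=-8.0000) → pose (4.5046, 5.1968, 5.0354)

(4.5046, 5.1968, 5.0354)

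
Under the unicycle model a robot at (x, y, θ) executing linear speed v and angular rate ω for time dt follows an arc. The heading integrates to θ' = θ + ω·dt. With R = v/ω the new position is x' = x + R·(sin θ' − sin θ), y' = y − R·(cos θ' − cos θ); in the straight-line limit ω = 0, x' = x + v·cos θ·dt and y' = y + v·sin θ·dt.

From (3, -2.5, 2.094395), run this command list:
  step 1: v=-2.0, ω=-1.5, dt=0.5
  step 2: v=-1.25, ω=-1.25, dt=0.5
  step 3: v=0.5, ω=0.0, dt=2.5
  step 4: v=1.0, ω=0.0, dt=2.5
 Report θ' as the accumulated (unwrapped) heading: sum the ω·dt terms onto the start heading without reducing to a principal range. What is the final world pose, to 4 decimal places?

(5.6498, -1.5227, 0.7194)

step 1: θ'=1.3444 (R=1.3333) → pose (3.1446, -3.4660, 1.3444)
step 2: θ'=0.7194 (R=1.0000) → pose (2.8291, -3.9937, 0.7194)
step 3: θ'=0.7194 (straight) → pose (3.7693, -3.1700, 0.7194)
step 4: θ'=0.7194 (straight) → pose (5.6498, -1.5227, 0.7194)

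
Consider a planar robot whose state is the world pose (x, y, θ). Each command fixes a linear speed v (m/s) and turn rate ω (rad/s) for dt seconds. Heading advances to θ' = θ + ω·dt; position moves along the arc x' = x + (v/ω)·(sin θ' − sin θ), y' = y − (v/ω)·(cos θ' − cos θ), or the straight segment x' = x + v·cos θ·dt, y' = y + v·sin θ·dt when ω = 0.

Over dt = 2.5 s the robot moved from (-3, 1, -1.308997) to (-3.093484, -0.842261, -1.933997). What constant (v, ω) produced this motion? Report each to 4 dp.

Δθ = -1.933997 − -1.308997 = -0.625000
ω = Δθ/dt = -0.625000/2.5 = -0.2500
R = −Δy/(cos θ' − cos θ) = -3.0000
v = R·ω = -3.0000·-0.2500 = 0.7500

v = 0.7500, ω = -0.2500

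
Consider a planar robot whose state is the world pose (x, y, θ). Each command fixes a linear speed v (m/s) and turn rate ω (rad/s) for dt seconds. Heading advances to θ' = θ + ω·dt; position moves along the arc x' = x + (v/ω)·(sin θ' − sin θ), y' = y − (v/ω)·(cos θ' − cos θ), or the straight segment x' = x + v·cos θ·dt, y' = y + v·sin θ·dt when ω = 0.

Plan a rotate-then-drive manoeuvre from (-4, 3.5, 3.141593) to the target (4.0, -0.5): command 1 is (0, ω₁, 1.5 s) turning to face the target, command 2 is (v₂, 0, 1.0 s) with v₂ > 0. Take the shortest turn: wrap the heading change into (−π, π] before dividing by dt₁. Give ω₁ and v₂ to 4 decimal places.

ω₁ = 1.7853, v₂ = 8.9443

heading to target = atan2(-0.5−3.5, 4−-4) = -0.4636
Δθ = wrap(-0.4636 − 3.1416) = 2.6779; ω₁ = Δθ/dt₁ = 1.7853
distance = √((4−-4)² + (-0.5−3.5)²) = 8.9443; v₂ = distance/dt₂ = 8.9443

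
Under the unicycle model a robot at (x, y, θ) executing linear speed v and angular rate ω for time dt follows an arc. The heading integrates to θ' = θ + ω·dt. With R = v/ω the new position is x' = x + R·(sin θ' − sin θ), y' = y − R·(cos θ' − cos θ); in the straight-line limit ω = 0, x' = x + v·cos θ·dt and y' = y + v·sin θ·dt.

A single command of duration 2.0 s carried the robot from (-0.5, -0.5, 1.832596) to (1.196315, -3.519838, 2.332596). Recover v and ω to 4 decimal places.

v = -1.7500, ω = 0.2500

Δθ = 2.332596 − 1.832596 = 0.500000
ω = Δθ/dt = 0.500000/2.0 = 0.2500
R = −Δy/(cos θ' − cos θ) = -7.0000
v = R·ω = -7.0000·0.2500 = -1.7500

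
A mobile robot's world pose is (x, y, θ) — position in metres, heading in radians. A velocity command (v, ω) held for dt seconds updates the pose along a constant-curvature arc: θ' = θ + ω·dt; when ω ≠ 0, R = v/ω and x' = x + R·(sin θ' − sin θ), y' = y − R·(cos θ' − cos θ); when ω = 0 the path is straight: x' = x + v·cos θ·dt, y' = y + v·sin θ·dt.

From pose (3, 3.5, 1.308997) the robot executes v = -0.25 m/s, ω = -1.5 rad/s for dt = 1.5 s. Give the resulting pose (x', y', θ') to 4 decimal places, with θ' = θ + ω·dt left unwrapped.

(2.7043, 3.4450, -0.9410)

θ' = 1.3090 + -1.5·1.5 = -0.9410
R = v/ω = -0.25/-1.5 = 0.1667
x' = 3 + 0.1667·(sin -0.9410 − sin 1.3090) = 2.7043
y' = 3.5 − 0.1667·(cos -0.9410 − cos 1.3090) = 3.4450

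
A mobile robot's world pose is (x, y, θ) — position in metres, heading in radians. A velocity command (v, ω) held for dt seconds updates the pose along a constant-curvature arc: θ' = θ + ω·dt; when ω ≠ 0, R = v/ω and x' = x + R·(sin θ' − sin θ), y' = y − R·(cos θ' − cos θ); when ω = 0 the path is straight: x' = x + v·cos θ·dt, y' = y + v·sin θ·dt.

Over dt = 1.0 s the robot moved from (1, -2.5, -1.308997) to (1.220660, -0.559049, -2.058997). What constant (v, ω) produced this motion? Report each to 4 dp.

v = -2.0000, ω = -0.7500

Δθ = -2.058997 − -1.308997 = -0.750000
ω = Δθ/dt = -0.750000/1.0 = -0.7500
R = −Δy/(cos θ' − cos θ) = 2.6667
v = R·ω = 2.6667·-0.7500 = -2.0000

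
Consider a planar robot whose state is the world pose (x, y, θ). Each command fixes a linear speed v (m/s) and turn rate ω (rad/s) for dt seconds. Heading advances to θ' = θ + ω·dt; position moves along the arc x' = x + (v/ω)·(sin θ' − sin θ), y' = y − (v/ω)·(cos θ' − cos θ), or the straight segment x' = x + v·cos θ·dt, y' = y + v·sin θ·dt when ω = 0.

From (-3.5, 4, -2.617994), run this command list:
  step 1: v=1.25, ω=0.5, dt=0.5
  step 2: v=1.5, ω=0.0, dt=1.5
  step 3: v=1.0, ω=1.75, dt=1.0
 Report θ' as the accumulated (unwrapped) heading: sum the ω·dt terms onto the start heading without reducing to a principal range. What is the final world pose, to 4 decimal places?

(-5.5383, 1.1768, -0.6180)

step 1: θ'=-2.3680 (R=2.5000) → pose (-3.9968, 3.6234, -2.3680)
step 2: θ'=-2.3680 (straight) → pose (-5.6064, 2.0513, -2.3680)
step 3: θ'=-0.6180 (R=0.5714) → pose (-5.5383, 1.1768, -0.6180)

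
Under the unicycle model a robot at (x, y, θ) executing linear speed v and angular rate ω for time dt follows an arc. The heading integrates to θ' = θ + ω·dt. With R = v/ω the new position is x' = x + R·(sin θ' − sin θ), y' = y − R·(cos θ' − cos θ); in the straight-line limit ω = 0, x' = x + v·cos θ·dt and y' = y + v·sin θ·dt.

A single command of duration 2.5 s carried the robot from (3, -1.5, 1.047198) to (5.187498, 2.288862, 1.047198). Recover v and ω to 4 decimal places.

Δθ = 1.047198 − 1.047198 = 0.000000
ω = Δθ/dt = 0.000000/2.5 = 0.0000
ω = 0 → v = (Δx·cos θ + Δy·sin θ)/dt = 1.7500

v = 1.7500, ω = 0.0000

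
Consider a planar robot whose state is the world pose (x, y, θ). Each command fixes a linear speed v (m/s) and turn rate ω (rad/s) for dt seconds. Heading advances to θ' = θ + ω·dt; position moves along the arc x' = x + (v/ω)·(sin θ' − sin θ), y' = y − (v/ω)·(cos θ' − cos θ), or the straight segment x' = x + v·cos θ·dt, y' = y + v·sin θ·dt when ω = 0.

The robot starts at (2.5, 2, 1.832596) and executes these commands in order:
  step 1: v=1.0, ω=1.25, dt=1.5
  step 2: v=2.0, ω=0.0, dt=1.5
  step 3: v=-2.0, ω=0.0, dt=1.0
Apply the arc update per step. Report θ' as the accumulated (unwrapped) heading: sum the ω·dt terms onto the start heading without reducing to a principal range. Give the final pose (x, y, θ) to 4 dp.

(0.4542, 1.9319, 3.7076)

step 1: θ'=3.7076 (R=0.8000) → pose (1.2982, 2.4682, 3.7076)
step 2: θ'=3.7076 (straight) → pose (-1.2339, 0.8594, 3.7076)
step 3: θ'=3.7076 (straight) → pose (0.4542, 1.9319, 3.7076)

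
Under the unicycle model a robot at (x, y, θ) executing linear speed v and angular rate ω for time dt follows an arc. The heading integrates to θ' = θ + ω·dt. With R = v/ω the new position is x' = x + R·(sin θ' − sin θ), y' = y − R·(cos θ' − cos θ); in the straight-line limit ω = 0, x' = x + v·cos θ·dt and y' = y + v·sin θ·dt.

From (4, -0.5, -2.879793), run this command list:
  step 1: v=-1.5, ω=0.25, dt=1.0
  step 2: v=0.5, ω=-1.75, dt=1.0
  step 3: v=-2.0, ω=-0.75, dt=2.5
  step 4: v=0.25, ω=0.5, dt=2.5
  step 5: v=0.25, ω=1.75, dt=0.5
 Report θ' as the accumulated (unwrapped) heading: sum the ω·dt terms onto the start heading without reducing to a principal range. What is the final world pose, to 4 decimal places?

(2.9778, -2.8406, -4.1298)

step 1: θ'=-2.6298 (R=-6.0000) → pose (5.3856, 0.0644, -2.6298)
step 2: θ'=-4.3798 (R=-0.2857) → pose (4.9756, 0.2202, -4.3798)
step 3: θ'=-6.2548 (R=2.6667) → pose (2.5308, -3.3161, -6.2548)
step 4: θ'=-5.0048 (R=0.5000) → pose (2.9953, -2.9604, -5.0048)
step 5: θ'=-4.1298 (R=0.1429) → pose (2.9778, -2.8406, -4.1298)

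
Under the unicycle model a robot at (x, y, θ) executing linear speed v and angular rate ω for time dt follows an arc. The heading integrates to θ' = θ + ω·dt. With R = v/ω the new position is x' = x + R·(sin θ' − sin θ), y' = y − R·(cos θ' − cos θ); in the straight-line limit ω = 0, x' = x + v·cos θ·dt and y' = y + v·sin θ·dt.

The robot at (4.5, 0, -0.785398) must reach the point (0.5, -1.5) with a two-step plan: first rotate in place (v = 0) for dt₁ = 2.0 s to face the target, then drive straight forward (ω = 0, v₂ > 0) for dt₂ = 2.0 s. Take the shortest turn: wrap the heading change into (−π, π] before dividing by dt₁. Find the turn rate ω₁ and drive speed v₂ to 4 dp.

heading to target = atan2(-1.5−0, 0.5−4.5) = -2.7828
Δθ = wrap(-2.7828 − -0.7854) = -1.9974; ω₁ = Δθ/dt₁ = -0.9987
distance = √((0.5−4.5)² + (-1.5−0)²) = 4.2720; v₂ = distance/dt₂ = 2.1360

ω₁ = -0.9987, v₂ = 2.1360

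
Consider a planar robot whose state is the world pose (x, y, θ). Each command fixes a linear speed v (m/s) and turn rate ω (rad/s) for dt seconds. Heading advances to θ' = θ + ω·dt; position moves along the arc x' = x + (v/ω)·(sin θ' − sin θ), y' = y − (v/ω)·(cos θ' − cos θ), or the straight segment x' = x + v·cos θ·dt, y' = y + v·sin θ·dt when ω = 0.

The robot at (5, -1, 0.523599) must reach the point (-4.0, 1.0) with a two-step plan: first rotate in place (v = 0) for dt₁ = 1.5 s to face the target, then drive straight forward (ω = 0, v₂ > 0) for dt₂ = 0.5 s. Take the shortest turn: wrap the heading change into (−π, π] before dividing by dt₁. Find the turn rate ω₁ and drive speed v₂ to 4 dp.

heading to target = atan2(1−-1, -4−5) = 2.9229
Δθ = wrap(2.9229 − 0.5236) = 2.3993; ω₁ = Δθ/dt₁ = 1.5995
distance = √((-4−5)² + (1−-1)²) = 9.2195; v₂ = distance/dt₂ = 18.4391

ω₁ = 1.5995, v₂ = 18.4391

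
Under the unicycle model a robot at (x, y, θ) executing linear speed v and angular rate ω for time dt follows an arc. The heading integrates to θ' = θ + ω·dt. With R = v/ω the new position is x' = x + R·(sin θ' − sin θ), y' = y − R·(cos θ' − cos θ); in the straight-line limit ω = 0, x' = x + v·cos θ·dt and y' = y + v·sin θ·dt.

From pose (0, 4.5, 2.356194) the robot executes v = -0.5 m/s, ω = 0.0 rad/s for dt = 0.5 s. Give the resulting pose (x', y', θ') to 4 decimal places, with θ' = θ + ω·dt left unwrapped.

θ' = 2.3562 + 0.0·0.5 = 2.3562
ω = 0 → straight: x' = 0 + -0.5·cos(2.3562)·0.5 = 0.1768
y' = 4.5 + -0.5·sin(2.3562)·0.5 = 4.3232

(0.1768, 4.3232, 2.3562)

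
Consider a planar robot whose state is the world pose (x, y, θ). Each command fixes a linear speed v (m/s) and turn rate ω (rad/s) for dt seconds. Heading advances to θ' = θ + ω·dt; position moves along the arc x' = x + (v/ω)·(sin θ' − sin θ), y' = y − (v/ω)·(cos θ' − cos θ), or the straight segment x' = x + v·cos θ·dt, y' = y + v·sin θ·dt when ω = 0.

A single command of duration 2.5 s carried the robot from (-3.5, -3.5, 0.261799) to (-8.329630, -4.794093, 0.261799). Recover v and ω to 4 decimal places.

v = -2.0000, ω = 0.0000

Δθ = 0.261799 − 0.261799 = 0.000000
ω = Δθ/dt = 0.000000/2.5 = 0.0000
ω = 0 → v = (Δx·cos θ + Δy·sin θ)/dt = -2.0000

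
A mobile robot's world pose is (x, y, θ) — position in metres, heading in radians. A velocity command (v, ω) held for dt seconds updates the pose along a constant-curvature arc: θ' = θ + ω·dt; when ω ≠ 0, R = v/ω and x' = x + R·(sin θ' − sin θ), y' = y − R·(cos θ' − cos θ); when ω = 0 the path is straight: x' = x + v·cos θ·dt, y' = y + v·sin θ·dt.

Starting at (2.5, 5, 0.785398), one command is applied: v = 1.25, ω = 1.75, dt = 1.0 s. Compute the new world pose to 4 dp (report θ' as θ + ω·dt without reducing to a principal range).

(2.4019, 6.0921, 2.5354)

θ' = 0.7854 + 1.75·1.0 = 2.5354
R = v/ω = 1.25/1.75 = 0.7143
x' = 2.5 + 0.7143·(sin 2.5354 − sin 0.7854) = 2.4019
y' = 5 − 0.7143·(cos 2.5354 − cos 0.7854) = 6.0921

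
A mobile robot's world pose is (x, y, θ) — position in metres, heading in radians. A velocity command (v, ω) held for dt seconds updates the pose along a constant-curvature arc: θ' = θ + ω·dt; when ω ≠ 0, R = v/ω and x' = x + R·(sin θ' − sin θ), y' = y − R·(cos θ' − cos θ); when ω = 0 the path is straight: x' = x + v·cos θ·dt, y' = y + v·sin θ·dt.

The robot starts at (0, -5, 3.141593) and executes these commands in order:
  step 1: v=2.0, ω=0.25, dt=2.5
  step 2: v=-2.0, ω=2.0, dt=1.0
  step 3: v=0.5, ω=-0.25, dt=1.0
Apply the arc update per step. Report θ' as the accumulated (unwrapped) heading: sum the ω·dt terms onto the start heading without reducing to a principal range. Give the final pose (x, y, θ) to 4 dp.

step 1: θ'=3.7666 (R=8.0000) → pose (-4.6808, -6.5123, 3.7666)
step 2: θ'=5.7666 (R=-1.0000) → pose (-4.7720, -4.8318, 5.7666)
step 3: θ'=5.5166 (R=-2.0000) → pose (-4.3724, -5.1303, 5.5166)

(-4.3724, -5.1303, 5.5166)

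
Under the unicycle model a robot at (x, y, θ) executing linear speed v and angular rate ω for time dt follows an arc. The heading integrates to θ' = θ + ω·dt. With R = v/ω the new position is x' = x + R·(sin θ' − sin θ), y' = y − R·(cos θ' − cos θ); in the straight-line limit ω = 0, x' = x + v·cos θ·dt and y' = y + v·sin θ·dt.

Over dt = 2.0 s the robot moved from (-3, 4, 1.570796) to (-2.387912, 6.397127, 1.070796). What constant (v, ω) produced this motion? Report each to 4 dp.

v = 1.2500, ω = -0.2500

Δθ = 1.070796 − 1.570796 = -0.500000
ω = Δθ/dt = -0.500000/2.0 = -0.2500
R = −Δy/(cos θ' − cos θ) = -5.0000
v = R·ω = -5.0000·-0.2500 = 1.2500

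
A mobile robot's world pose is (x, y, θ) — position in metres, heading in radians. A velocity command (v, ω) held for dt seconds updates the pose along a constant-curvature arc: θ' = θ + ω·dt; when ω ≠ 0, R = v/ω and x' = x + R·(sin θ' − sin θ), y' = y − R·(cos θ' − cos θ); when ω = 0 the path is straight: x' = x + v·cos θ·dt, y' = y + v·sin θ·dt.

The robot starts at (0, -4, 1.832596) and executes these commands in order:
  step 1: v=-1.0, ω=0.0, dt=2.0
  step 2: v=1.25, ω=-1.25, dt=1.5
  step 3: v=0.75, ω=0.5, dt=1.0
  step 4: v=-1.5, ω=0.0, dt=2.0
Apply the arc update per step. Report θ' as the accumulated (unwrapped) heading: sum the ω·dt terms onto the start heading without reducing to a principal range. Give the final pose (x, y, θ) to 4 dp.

step 1: θ'=1.8326 (straight) → pose (0.5176, -5.9319, 1.8326)
step 2: θ'=-0.0424 (R=-1.0000) → pose (1.5260, -4.6739, -0.0424)
step 3: θ'=0.4576 (R=1.5000) → pose (2.2522, -4.5210, 0.4576)
step 4: θ'=0.4576 (straight) → pose (-0.4391, -5.8463, 0.4576)

(-0.4391, -5.8463, 0.4576)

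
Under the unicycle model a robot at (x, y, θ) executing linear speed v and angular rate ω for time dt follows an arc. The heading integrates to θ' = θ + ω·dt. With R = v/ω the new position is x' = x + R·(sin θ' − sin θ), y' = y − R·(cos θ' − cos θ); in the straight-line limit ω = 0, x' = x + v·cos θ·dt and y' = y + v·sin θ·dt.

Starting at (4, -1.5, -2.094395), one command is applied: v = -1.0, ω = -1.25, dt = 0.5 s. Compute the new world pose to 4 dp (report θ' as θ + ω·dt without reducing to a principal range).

(4.3650, -1.1702, -2.7194)

θ' = -2.0944 + -1.25·0.5 = -2.7194
R = v/ω = -1.0/-1.25 = 0.8000
x' = 4 + 0.8000·(sin -2.7194 − sin -2.0944) = 4.3650
y' = -1.5 − 0.8000·(cos -2.7194 − cos -2.0944) = -1.1702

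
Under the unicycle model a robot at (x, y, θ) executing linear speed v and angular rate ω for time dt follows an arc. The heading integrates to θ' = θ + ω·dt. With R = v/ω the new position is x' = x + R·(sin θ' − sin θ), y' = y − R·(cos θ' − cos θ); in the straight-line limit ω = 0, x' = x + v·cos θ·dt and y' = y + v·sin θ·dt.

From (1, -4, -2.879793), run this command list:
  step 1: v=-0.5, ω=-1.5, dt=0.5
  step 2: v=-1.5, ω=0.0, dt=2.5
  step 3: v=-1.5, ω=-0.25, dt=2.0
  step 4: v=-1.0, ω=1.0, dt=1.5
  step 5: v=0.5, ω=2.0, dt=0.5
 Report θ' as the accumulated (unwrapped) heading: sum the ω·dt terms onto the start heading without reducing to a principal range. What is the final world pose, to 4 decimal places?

(7.9482, -8.3093, -1.6298)

step 1: θ'=-3.6298 (R=0.3333) → pose (1.2426, -4.0276, -3.6298)
step 2: θ'=-3.6298 (straight) → pose (4.5545, -5.7865, -3.6298)
step 3: θ'=-4.1298 (R=6.0000) → pose (6.7505, -7.7844, -4.1298)
step 4: θ'=-2.6298 (R=-1.0000) → pose (8.0753, -8.1061, -2.6298)
step 5: θ'=-1.6298 (R=0.2500) → pose (7.9482, -8.3093, -1.6298)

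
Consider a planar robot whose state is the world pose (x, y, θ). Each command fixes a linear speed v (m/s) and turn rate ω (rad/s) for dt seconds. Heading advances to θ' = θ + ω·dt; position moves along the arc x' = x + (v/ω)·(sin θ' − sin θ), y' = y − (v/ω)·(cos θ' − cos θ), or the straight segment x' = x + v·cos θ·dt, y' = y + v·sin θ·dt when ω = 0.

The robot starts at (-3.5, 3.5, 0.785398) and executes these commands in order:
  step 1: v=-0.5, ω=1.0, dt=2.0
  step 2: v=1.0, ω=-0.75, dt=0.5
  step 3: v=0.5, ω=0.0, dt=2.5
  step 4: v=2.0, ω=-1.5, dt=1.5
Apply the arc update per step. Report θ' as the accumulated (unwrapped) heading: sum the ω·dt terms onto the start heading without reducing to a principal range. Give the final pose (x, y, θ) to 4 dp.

step 1: θ'=2.7854 (R=-0.5000) → pose (-3.3208, 2.6778, 2.7854)
step 2: θ'=2.4104 (R=-1.3333) → pose (-3.7462, 2.9350, 2.4104)
step 3: θ'=2.4104 (straight) → pose (-4.6767, 3.7697, 2.4104)
step 4: θ'=0.1604 (R=-1.3333) → pose (-3.9993, 6.0784, 0.1604)

(-3.9993, 6.0784, 0.1604)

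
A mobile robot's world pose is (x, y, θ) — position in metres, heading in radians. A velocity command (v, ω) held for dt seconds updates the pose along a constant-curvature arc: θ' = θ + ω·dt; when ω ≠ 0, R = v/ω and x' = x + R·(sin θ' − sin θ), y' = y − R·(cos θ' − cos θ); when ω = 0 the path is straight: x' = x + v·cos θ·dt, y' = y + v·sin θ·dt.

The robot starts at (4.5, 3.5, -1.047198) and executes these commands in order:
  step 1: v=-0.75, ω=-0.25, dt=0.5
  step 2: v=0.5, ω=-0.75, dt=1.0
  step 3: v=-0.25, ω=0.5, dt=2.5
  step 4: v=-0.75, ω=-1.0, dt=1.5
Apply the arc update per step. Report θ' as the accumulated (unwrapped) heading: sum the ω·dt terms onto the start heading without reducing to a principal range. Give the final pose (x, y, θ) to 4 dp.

(4.0353, 4.9219, -2.1722)

step 1: θ'=-1.1722 (R=3.0000) → pose (4.3333, 3.8356, -1.1722)
step 2: θ'=-1.9222 (R=-0.6667) → pose (4.3448, 3.3474, -1.9222)
step 3: θ'=-0.6722 (R=-0.5000) → pose (4.1867, 3.9107, -0.6722)
step 4: θ'=-2.1722 (R=0.7500) → pose (4.0353, 4.9219, -2.1722)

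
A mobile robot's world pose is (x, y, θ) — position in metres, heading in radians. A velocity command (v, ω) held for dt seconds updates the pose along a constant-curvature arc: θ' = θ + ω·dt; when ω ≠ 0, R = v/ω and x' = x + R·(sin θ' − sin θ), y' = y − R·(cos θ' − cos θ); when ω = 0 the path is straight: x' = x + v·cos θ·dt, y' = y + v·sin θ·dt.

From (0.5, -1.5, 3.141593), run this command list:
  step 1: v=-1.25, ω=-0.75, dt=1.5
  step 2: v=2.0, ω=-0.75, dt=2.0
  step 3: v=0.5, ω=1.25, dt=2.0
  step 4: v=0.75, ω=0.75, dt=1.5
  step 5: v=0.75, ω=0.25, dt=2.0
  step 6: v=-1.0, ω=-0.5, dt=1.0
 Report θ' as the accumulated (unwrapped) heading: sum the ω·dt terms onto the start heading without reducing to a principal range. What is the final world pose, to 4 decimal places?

(1.8228, 0.8437, 4.1416)

step 1: θ'=2.0166 (R=1.6667) → pose (2.0038, -2.4480, 2.0166)
step 2: θ'=0.5166 (R=-2.6667) → pose (3.0927, 1.0205, 0.5166)
step 3: θ'=3.0166 (R=0.4000) → pose (2.9450, 1.7651, 3.0166)
step 4: θ'=4.1416 (R=1.0000) → pose (1.9789, 1.3132, 4.1416)
step 5: θ'=4.6416 (R=3.0000) → pose (1.5108, -0.0955, 4.6416)
step 6: θ'=4.1416 (R=2.0000) → pose (1.8228, 0.8437, 4.1416)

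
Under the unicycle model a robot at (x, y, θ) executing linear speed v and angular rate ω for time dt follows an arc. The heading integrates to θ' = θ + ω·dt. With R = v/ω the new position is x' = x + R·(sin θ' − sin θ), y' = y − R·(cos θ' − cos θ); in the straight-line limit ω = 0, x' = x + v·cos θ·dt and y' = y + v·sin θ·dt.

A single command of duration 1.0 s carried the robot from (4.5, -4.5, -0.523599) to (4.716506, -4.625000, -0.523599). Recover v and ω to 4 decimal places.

v = 0.2500, ω = 0.0000

Δθ = -0.523599 − -0.523599 = 0.000000
ω = Δθ/dt = 0.000000/1.0 = 0.0000
ω = 0 → v = (Δx·cos θ + Δy·sin θ)/dt = 0.2500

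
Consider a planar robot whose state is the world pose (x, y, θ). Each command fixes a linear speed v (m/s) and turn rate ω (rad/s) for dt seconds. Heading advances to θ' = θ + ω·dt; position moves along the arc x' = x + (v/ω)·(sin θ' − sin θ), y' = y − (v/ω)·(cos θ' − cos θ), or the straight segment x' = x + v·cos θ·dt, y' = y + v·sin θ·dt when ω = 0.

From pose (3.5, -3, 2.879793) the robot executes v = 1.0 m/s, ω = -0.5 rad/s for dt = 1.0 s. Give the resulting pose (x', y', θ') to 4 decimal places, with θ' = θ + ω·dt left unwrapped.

θ' = 2.8798 + -0.5·1.0 = 2.3798
R = v/ω = 1.0/-0.5 = -2.0000
x' = 3.5 + -2.0000·(sin 2.3798 − sin 2.8798) = 2.6372
y' = -3 − -2.0000·(cos 2.3798 − cos 2.8798) = -2.5153

(2.6372, -2.5153, 2.3798)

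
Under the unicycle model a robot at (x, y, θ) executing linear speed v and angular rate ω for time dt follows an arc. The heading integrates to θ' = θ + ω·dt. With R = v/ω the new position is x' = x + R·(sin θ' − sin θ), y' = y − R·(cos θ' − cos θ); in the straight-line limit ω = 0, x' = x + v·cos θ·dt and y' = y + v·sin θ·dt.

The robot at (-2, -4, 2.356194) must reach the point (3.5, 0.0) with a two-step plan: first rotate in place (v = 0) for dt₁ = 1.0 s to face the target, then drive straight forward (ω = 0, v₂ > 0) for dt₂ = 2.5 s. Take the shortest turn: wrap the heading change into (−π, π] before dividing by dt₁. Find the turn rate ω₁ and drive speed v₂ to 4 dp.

ω₁ = -1.7274, v₂ = 2.7203

heading to target = atan2(0−-4, 3.5−-2) = 0.6288
Δθ = wrap(0.6288 − 2.3562) = -1.7274; ω₁ = Δθ/dt₁ = -1.7274
distance = √((3.5−-2)² + (0−-4)²) = 6.8007; v₂ = distance/dt₂ = 2.7203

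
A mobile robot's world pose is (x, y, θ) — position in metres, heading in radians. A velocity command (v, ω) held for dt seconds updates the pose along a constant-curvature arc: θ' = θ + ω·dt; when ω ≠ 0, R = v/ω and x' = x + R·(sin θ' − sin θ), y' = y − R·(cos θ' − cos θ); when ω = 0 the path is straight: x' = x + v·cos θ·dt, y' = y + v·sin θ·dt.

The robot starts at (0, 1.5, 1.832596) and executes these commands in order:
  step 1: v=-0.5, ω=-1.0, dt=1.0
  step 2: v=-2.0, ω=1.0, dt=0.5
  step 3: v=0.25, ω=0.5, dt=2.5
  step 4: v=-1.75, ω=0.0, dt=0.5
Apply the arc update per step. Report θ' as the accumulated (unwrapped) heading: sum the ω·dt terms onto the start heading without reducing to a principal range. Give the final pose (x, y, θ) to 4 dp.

step 1: θ'=0.8326 (R=0.5000) → pose (-0.1131, 1.0341, 0.8326)
step 2: θ'=1.3326 (R=-2.0000) → pose (-0.5773, 0.1601, 1.3326)
step 3: θ'=2.5826 (R=0.5000) → pose (-0.7980, 0.7020, 2.5826)
step 4: θ'=2.5826 (straight) → pose (-0.0562, 0.2379, 2.5826)

(-0.0562, 0.2379, 2.5826)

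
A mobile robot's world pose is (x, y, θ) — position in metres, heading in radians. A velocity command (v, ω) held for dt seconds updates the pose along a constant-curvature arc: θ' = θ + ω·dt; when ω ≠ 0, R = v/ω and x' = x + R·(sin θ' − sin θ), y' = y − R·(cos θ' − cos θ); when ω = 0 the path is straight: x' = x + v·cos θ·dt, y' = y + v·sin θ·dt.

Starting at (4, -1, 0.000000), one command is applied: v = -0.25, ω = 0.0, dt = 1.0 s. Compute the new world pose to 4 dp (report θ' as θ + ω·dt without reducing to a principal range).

(3.7500, -1.0000, 0.0000)

θ' = 0.0000 + 0.0·1.0 = 0.0000
ω = 0 → straight: x' = 4 + -0.25·cos(0.0000)·1.0 = 3.7500
y' = -1 + -0.25·sin(0.0000)·1.0 = -1.0000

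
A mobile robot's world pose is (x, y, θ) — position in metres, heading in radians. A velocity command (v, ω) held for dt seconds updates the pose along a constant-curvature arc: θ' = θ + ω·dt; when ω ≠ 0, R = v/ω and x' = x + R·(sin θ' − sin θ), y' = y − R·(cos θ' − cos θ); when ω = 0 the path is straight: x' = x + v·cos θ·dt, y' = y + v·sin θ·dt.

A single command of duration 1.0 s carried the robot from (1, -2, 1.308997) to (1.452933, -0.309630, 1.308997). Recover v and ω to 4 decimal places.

v = 1.7500, ω = 0.0000

Δθ = 1.308997 − 1.308997 = 0.000000
ω = Δθ/dt = 0.000000/1.0 = 0.0000
ω = 0 → v = (Δx·cos θ + Δy·sin θ)/dt = 1.7500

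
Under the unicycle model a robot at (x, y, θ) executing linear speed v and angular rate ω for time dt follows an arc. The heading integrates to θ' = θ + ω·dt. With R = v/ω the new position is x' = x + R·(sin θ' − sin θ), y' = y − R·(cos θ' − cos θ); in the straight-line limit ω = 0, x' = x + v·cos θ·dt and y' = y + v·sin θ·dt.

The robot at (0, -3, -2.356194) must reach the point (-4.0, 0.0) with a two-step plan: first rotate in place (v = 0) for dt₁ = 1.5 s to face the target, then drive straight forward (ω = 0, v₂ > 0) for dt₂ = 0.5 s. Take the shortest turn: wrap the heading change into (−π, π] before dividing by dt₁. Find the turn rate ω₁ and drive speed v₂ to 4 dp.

ω₁ = -0.9526, v₂ = 10.0000

heading to target = atan2(0−-3, -4−0) = 2.4981
Δθ = wrap(2.4981 − -2.3562) = -1.4289; ω₁ = Δθ/dt₁ = -0.9526
distance = √((-4−0)² + (0−-3)²) = 5.0000; v₂ = distance/dt₂ = 10.0000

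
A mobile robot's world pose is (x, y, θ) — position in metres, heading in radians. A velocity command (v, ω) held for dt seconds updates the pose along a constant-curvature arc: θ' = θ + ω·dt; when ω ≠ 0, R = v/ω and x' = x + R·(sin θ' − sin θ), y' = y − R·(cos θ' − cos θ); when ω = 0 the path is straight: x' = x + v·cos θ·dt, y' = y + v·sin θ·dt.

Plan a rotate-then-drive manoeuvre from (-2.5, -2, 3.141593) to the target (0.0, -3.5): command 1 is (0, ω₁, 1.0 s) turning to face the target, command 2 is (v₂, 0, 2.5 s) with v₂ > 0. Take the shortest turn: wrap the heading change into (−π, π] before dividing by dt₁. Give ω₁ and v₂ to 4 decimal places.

heading to target = atan2(-3.5−-2, 0−-2.5) = -0.5404
Δθ = wrap(-0.5404 − 3.1416) = 2.6012; ω₁ = Δθ/dt₁ = 2.6012
distance = √((0−-2.5)² + (-3.5−-2)²) = 2.9155; v₂ = distance/dt₂ = 1.1662

ω₁ = 2.6012, v₂ = 1.1662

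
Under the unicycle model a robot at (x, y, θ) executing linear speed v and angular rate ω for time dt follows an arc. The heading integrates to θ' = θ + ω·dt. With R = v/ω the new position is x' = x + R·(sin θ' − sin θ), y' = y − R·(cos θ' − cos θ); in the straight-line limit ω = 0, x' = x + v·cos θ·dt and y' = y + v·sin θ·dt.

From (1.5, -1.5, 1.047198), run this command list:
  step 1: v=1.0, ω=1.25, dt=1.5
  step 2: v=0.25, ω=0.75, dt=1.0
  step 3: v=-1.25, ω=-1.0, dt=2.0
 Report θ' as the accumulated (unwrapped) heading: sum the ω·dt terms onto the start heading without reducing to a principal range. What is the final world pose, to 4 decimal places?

(2.6162, -1.3086, 1.6722)

step 1: θ'=2.9222 (R=0.8000) → pose (0.9813, -0.3192, 2.9222)
step 2: θ'=3.6722 (R=0.3333) → pose (0.7401, -0.3570, 3.6722)
step 3: θ'=1.6722 (R=1.2500) → pose (2.6162, -1.3086, 1.6722)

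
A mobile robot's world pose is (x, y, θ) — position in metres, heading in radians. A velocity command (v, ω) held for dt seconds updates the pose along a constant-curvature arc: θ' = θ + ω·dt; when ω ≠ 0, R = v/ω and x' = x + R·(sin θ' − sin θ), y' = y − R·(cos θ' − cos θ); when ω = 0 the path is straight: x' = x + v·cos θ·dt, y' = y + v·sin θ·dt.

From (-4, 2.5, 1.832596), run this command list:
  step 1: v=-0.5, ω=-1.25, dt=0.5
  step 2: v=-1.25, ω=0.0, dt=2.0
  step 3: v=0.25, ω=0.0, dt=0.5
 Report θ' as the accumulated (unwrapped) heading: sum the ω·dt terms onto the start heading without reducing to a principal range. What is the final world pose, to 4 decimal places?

(-4.8562, 0.0343, 1.2076)

step 1: θ'=1.2076 (R=0.4000) → pose (-4.0125, 2.2544, 1.2076)
step 2: θ'=1.2076 (straight) → pose (-4.9006, -0.0825, 1.2076)
step 3: θ'=1.2076 (straight) → pose (-4.8562, 0.0343, 1.2076)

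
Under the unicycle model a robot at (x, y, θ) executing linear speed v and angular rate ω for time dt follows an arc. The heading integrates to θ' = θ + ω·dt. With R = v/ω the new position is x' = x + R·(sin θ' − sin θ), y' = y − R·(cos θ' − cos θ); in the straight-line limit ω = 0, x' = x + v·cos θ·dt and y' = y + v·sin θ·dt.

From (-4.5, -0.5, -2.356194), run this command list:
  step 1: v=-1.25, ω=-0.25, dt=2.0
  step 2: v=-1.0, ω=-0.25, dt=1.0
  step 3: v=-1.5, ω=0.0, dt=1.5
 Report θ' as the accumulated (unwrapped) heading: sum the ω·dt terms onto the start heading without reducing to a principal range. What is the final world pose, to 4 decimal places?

(0.8610, 1.0011, -3.1062)

step 1: θ'=-2.8562 (R=5.0000) → pose (-2.3722, 0.7622, -2.8562)
step 2: θ'=-3.1062 (R=4.0000) → pose (-1.3876, 0.9215, -3.1062)
step 3: θ'=-3.1062 (straight) → pose (0.8610, 1.0011, -3.1062)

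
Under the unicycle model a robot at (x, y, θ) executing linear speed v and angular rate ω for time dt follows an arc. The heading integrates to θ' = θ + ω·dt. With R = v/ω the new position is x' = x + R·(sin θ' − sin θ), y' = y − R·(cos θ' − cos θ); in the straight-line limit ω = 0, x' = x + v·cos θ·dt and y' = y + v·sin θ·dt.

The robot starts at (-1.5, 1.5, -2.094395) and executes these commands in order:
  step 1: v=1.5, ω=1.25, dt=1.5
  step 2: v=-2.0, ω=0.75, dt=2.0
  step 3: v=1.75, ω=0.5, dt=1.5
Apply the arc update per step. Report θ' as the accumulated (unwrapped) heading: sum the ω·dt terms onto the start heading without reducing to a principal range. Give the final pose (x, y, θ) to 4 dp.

(-4.0747, 0.4437, 2.0306)

step 1: θ'=-0.2194 (R=1.2000) → pose (-0.7219, -0.2712, -0.2194)
step 2: θ'=1.2806 (R=-2.6667) → pose (-3.8575, -2.1110, 1.2806)
step 3: θ'=2.0306 (R=3.5000) → pose (-4.0747, 0.4437, 2.0306)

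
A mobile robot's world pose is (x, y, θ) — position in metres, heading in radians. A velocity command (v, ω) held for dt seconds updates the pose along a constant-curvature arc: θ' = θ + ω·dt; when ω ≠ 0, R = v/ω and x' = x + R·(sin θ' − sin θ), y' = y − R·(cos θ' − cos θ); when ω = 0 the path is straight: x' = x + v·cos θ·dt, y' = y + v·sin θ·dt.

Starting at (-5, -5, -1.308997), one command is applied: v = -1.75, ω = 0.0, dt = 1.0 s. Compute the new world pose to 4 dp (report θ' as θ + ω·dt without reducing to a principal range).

θ' = -1.3090 + 0.0·1.0 = -1.3090
ω = 0 → straight: x' = -5 + -1.75·cos(-1.3090)·1.0 = -5.4529
y' = -5 + -1.75·sin(-1.3090)·1.0 = -3.3096

(-5.4529, -3.3096, -1.3090)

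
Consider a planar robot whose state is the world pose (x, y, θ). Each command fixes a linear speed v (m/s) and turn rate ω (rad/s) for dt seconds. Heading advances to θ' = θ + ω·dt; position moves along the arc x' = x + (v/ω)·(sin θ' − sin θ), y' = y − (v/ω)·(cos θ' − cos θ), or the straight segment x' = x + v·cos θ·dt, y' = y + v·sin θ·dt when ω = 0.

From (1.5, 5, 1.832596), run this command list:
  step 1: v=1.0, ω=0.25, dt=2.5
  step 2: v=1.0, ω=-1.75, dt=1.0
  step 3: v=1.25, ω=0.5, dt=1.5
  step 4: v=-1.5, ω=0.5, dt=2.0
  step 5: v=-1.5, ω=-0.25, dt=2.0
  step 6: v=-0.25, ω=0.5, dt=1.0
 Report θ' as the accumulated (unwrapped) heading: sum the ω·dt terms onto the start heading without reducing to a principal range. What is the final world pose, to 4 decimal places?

step 1: θ'=2.4576 (R=4.0000) → pose (0.1639, 7.0649, 2.4576)
step 2: θ'=0.7076 (R=-0.5714) → pose (0.1535, 7.9421, 0.7076)
step 3: θ'=1.4576 (R=2.5000) → pose (1.0125, 9.5595, 1.4576)
step 4: θ'=2.4576 (R=-3.0000) → pose (2.0976, 6.8955, 2.4576)
step 5: θ'=1.9576 (R=6.0000) → pose (3.8630, 4.5085, 1.9576)
step 6: θ'=2.4576 (R=-0.5000) → pose (4.0101, 4.3096, 2.4576)

(4.0101, 4.3096, 2.4576)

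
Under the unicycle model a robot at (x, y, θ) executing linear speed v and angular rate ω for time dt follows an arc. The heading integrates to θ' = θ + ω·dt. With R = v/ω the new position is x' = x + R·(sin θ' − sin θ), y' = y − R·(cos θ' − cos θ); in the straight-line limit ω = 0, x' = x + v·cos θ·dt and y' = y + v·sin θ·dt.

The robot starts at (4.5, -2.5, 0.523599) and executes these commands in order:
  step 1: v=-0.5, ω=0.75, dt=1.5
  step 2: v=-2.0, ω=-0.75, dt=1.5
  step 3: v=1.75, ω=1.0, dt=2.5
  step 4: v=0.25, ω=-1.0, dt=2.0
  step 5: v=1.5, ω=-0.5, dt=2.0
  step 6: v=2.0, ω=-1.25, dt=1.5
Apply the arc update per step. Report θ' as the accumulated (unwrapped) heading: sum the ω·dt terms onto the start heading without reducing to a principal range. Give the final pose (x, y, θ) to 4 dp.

step 1: θ'=1.6486 (R=-0.6667) → pose (4.1687, -3.1292, 1.6486)
step 2: θ'=0.5236 (R=2.6667) → pose (2.8434, -5.6458, 0.5236)
step 3: θ'=3.0236 (R=1.7500) → pose (2.1744, -2.3925, 3.0236)
step 4: θ'=1.0236 (R=-0.2500) → pose (1.9904, -2.0141, 1.0236)
step 5: θ'=0.0236 (R=-3.0000) → pose (4.4815, -0.5758, 0.0236)
step 6: θ'=-1.8514 (R=-1.6000) → pose (6.0567, -2.6185, -1.8514)

(6.0567, -2.6185, -1.8514)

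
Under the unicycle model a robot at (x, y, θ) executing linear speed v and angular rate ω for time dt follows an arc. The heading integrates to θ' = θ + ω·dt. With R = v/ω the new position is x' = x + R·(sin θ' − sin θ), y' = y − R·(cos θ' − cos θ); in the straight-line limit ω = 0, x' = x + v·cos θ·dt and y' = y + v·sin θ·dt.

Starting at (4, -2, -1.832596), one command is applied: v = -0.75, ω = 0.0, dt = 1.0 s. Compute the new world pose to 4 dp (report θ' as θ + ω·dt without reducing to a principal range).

(4.1941, -1.2756, -1.8326)

θ' = -1.8326 + 0.0·1.0 = -1.8326
ω = 0 → straight: x' = 4 + -0.75·cos(-1.8326)·1.0 = 4.1941
y' = -2 + -0.75·sin(-1.8326)·1.0 = -1.2756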